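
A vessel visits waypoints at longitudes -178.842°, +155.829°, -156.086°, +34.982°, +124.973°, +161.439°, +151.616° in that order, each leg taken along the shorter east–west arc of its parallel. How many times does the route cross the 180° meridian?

3

Leg 1: -178.842° → +155.829°, shortest Δλ = -25.329° (west) — crosses 180°.
Leg 2: +155.829° → -156.086°, shortest Δλ = 48.085° (east) — crosses 180°.
Leg 3: -156.086° → +34.982°, shortest Δλ = -168.932° (west) — crosses 180°.
Leg 4: +34.982° → +124.973°, shortest Δλ = 89.991° (east) — does not cross 180°.
Leg 5: +124.973° → +161.439°, shortest Δλ = 36.466° (east) — does not cross 180°.
Leg 6: +161.439° → +151.616°, shortest Δλ = -9.823° (west) — does not cross 180°.
Total crossings: 3.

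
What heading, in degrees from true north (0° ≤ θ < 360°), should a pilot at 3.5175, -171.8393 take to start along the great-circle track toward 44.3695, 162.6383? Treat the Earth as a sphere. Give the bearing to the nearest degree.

Δλ = 162.6383 − -171.8393 = 334.4776°; wrapped into (−180°, 180°]: -25.5224°.
θ = atan2( sin Δλ · cos φ₂ , cos φ₁ · sin φ₂ − sin φ₁ · cos φ₂ · cos Δλ )
  = atan2(-0.30800, 0.65839) = -25.071° → normalised to [0°, 360°): 334.929°.

335°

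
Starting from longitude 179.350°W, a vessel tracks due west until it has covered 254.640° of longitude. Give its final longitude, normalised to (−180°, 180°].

73.990°W

Start at -179.350°; shift −254.640° → -433.990°.
-433.990° lies outside (−180°, 180°]; add 360° → -73.990°.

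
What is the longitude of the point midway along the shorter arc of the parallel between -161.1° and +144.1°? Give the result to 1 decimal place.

+171.5°

Signed shortest Δλ from -161.1° to +144.1° is -54.8°.
Midpoint longitude = -161.1° + (-54.8°)/2 = -161.1° − 27.4° = -188.5°.
Normalise into (−180°, 180°]: +171.5°.
(The naïve average (-161.1 + +144.1)/2 = -8.5° is on the wrong side of the globe.)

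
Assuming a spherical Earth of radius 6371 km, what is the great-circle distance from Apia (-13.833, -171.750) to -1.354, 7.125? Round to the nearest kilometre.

18322 km

Δλ = 7.125 − -171.750 = 178.875°.
Δφ = -1.354 − -13.833 = 12.479°.
a = sin²(Δφ/2) + cos φ₁ · cos φ₂ · sin²(Δλ/2) = 0.982444.
c = 2·atan2(√a, √(1−a)) = 2.87582 rad → d = 6371·c ≈ 18321.82 km.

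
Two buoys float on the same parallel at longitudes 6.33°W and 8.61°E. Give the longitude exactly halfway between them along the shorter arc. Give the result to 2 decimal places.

1.14°E

Signed shortest Δλ from -6.33° to +8.61° is +14.94°.
Midpoint longitude = -6.33° + (+14.94°)/2 = -6.33° + 7.47° = +1.14°.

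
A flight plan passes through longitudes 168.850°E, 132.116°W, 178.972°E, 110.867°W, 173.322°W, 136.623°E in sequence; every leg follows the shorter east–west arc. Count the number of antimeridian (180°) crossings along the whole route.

4

Leg 1: +168.850° → -132.116°, shortest Δλ = 59.034° (east) — crosses 180°.
Leg 2: -132.116° → +178.972°, shortest Δλ = -48.912° (west) — crosses 180°.
Leg 3: +178.972° → -110.867°, shortest Δλ = 70.161° (east) — crosses 180°.
Leg 4: -110.867° → -173.322°, shortest Δλ = -62.455° (west) — does not cross 180°.
Leg 5: -173.322° → +136.623°, shortest Δλ = -50.055° (west) — crosses 180°.
Total crossings: 4.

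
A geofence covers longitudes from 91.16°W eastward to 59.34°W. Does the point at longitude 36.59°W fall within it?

No

Band width going east from -91.16° to -59.34°: ((-59.34 − -91.16) mod 360) = 31.82°.
Offset of -36.59° east of the west edge: ((-36.59 − -91.16) mod 360) = 54.57°.
54.57° > 31.82° ⇒ outside.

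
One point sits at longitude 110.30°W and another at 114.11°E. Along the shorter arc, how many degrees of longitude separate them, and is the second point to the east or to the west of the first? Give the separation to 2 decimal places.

Raw difference: 114.11 − -110.30 = 224.41°.
Normalise into (−180°, 180°]: 224.41° − 360° = -135.59°.
Negative ⇒ the second point lies to the west; separation 135.59°.

135.59° west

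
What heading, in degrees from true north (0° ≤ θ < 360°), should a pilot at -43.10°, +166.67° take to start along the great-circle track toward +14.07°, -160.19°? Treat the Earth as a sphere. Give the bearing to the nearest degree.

36°

Δλ = -160.19 − 166.67 = -326.86°; wrapped into (−180°, 180°]: 33.14°.
θ = atan2( sin Δλ · cos φ₂ , cos φ₁ · sin φ₂ − sin φ₁ · cos φ₂ · cos Δλ )
  = atan2(0.53029, 0.73247) = 35.903° → normalised to [0°, 360°): 35.903°.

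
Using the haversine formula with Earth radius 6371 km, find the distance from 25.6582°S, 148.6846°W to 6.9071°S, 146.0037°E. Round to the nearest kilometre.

7205 km

Δλ = 146.0037 − -148.6846 = 294.6883°; wrapped into (−180°, 180°]: -65.3117°.
Δφ = -6.9071 − -25.6582 = 18.7511°.
a = sin²(Δφ/2) + cos φ₁ · cos φ₂ · sin²(Δλ/2) = 0.287082.
c = 2·atan2(√a, √(1−a)) = 1.13091 rad → d = 6371·c ≈ 7205.04 km.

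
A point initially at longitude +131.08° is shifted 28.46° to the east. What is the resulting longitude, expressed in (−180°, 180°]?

+159.54°

Start at +131.08°; shift +28.46° → +159.54°.
+159.54° already lies in (−180°, 180°].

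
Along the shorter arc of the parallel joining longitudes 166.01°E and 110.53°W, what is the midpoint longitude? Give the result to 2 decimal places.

152.26°W

Signed shortest Δλ from +166.01° to -110.53° is +83.46°.
Midpoint longitude = +166.01° + (+83.46°)/2 = +166.01° + 41.73° = +207.74°.
Normalise into (−180°, 180°]: -152.26°.
(The naïve average (+166.01 + -110.53)/2 = 27.74° is on the wrong side of the globe.)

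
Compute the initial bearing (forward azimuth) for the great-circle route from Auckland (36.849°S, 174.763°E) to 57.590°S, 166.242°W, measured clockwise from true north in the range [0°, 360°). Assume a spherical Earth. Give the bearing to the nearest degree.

Δλ = -166.242 − 174.763 = -341.005°; wrapped into (−180°, 180°]: 18.995°.
θ = atan2( sin Δλ · cos φ₂ , cos φ₁ · sin φ₂ − sin φ₁ · cos φ₂ · cos Δλ )
  = atan2(0.17445, -0.37165) = 154.855° → normalised to [0°, 360°): 154.855°.

155°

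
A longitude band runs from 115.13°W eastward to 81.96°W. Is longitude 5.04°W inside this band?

No

Band width going east from -115.13° to -81.96°: ((-81.96 − -115.13) mod 360) = 33.17°.
Offset of -5.04° east of the west edge: ((-5.04 − -115.13) mod 360) = 110.09°.
110.09° > 33.17° ⇒ outside.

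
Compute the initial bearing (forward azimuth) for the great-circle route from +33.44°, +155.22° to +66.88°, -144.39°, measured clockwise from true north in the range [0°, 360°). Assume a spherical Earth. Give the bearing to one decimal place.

Δλ = -144.39 − 155.22 = -299.61°; wrapped into (−180°, 180°]: 60.39°.
θ = atan2( sin Δλ · cos φ₂ , cos φ₁ · sin φ₂ − sin φ₁ · cos φ₂ · cos Δλ )
  = atan2(0.34138, 0.66053) = 27.331° → normalised to [0°, 360°): 27.331°.

27.3°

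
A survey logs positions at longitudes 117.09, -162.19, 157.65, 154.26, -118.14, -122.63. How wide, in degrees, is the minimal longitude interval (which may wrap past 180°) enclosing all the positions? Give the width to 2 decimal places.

124.77°

Sort the longitudes: -162.19°, -122.63°, -118.14°, +117.09°, +154.26°, +157.65°.
Eastward gaps between consecutive values (wrapping around): 39.56°, 4.49°, 235.23°, 37.17°, 3.39°, 40.16°.
Largest gap = 235.23° ⇒ minimal covering band is its complement: 360° − 235.23° = 124.77°.
Band runs from +117.09° eastward to -118.14°, crossing the antimeridian.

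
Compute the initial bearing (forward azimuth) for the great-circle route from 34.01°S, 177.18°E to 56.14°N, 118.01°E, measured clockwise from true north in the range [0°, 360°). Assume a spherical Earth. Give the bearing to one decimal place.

330.6°

Δλ = 118.01 − 177.18 = -59.17°.
θ = atan2( sin Δλ · cos φ₂ , cos φ₁ · sin φ₂ − sin φ₁ · cos φ₂ · cos Δλ )
  = atan2(-0.47843, 0.84807) = -29.429° → normalised to [0°, 360°): 330.571°.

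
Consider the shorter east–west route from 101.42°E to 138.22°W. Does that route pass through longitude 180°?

Yes

Naïve |-138.22 − 101.42| = 239.64° > 180°, so the shorter arc goes the other way round — across 180°.
Signed shortest Δλ = ((-138.22 − 101.42 + 180) mod 360) − 180 = 120.36°.
Going east by 120.36° from +101.42° passes through 180° before reaching -138.22°.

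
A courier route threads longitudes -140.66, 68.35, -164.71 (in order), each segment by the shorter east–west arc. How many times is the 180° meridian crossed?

Leg 1: -140.66° → +68.35°, shortest Δλ = -150.99° (west) — crosses 180°.
Leg 2: +68.35° → -164.71°, shortest Δλ = 126.94° (east) — crosses 180°.
Total crossings: 2.

2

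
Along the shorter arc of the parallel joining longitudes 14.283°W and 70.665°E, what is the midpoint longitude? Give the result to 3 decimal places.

Signed shortest Δλ from -14.283° to +70.665° is +84.948°.
Midpoint longitude = -14.283° + (+84.948°)/2 = -14.283° + 42.474° = +28.191°.

28.191°E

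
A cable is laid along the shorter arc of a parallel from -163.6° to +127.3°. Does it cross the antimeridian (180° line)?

Naïve |127.3 − -163.6| = 290.9° > 180°, so the shorter arc goes the other way round — across 180°.
Signed shortest Δλ = ((127.3 − -163.6 + 180) mod 360) − 180 = -69.1°.
Going west by 69.1° from -163.6° passes through 180° before reaching +127.3°.

Yes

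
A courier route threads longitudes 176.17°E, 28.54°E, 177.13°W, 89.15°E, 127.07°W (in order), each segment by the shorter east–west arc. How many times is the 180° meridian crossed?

3

Leg 1: +176.17° → +28.54°, shortest Δλ = -147.63° (west) — does not cross 180°.
Leg 2: +28.54° → -177.13°, shortest Δλ = 154.33° (east) — crosses 180°.
Leg 3: -177.13° → +89.15°, shortest Δλ = -93.72° (west) — crosses 180°.
Leg 4: +89.15° → -127.07°, shortest Δλ = 143.78° (east) — crosses 180°.
Total crossings: 3.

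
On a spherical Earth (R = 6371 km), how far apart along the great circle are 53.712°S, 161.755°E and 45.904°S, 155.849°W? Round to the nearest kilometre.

3112 km

Δλ = -155.849 − 161.755 = -317.604°; wrapped into (−180°, 180°]: 42.396°.
Δφ = -45.904 − -53.712 = 7.808°.
a = sin²(Δφ/2) + cos φ₁ · cos φ₂ · sin²(Δλ/2) = 0.058483.
c = 2·atan2(√a, √(1−a)) = 0.48851 rad → d = 6371·c ≈ 3112.30 km.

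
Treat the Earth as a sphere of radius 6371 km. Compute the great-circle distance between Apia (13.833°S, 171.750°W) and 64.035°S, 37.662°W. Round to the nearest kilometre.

Δλ = -37.662 − -171.750 = 134.088°.
Δφ = -64.035 − -13.833 = -50.202°.
a = sin²(Δφ/2) + cos φ₁ · cos φ₂ · sin²(Δλ/2) = 0.540413.
c = 2·atan2(√a, √(1−a)) = 1.65171 rad → d = 6371·c ≈ 10523.05 km.

10523 km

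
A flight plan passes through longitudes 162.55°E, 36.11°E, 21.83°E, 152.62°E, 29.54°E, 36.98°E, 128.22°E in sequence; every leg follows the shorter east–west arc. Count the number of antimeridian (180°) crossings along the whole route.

Leg 1: +162.55° → +36.11°, shortest Δλ = -126.44° (west) — does not cross 180°.
Leg 2: +36.11° → +21.83°, shortest Δλ = -14.28° (west) — does not cross 180°.
Leg 3: +21.83° → +152.62°, shortest Δλ = 130.79° (east) — does not cross 180°.
Leg 4: +152.62° → +29.54°, shortest Δλ = -123.08° (west) — does not cross 180°.
Leg 5: +29.54° → +36.98°, shortest Δλ = 7.44° (east) — does not cross 180°.
Leg 6: +36.98° → +128.22°, shortest Δλ = 91.24° (east) — does not cross 180°.
Total crossings: 0.

0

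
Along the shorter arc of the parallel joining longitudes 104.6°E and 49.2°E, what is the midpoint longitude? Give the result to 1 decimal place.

76.9°E

Signed shortest Δλ from +104.6° to +49.2° is -55.4°.
Midpoint longitude = +104.6° + (-55.4°)/2 = +104.6° − 27.7° = +76.9°.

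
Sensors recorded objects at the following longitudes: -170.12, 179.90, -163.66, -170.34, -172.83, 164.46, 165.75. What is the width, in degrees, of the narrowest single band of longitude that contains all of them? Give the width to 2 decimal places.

Sort the longitudes: -172.83°, -170.34°, -170.12°, -163.66°, +164.46°, +165.75°, +179.90°.
Eastward gaps between consecutive values (wrapping around): 2.49°, 0.22°, 6.46°, 328.12°, 1.29°, 14.15°, 7.27°.
Largest gap = 328.12° ⇒ minimal covering band is its complement: 360° − 328.12° = 31.88°.
Band runs from +164.46° eastward to -163.66°, crossing the antimeridian.

31.88°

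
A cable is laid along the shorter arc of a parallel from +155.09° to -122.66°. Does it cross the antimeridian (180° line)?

Yes

Naïve |-122.66 − 155.09| = 277.75° > 180°, so the shorter arc goes the other way round — across 180°.
Signed shortest Δλ = ((-122.66 − 155.09 + 180) mod 360) − 180 = 82.25°.
Going east by 82.25° from +155.09° passes through 180° before reaching -122.66°.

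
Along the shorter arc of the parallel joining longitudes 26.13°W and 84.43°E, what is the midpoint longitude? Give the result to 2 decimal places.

29.15°E

Signed shortest Δλ from -26.13° to +84.43° is +110.56°.
Midpoint longitude = -26.13° + (+110.56°)/2 = -26.13° + 55.28° = +29.15°.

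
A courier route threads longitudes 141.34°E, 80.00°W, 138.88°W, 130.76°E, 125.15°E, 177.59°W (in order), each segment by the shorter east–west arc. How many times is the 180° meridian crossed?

3

Leg 1: +141.34° → -80.00°, shortest Δλ = 138.66° (east) — crosses 180°.
Leg 2: -80.00° → -138.88°, shortest Δλ = -58.88° (west) — does not cross 180°.
Leg 3: -138.88° → +130.76°, shortest Δλ = -90.36° (west) — crosses 180°.
Leg 4: +130.76° → +125.15°, shortest Δλ = -5.61° (west) — does not cross 180°.
Leg 5: +125.15° → -177.59°, shortest Δλ = 57.26° (east) — crosses 180°.
Total crossings: 3.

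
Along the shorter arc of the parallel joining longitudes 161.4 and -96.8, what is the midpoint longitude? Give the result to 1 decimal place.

-147.7°

Signed shortest Δλ from +161.4° to -96.8° is +101.8°.
Midpoint longitude = +161.4° + (+101.8°)/2 = +161.4° + 50.9° = +212.3°.
Normalise into (−180°, 180°]: -147.7°.
(The naïve average (+161.4 + -96.8)/2 = 32.3° is on the wrong side of the globe.)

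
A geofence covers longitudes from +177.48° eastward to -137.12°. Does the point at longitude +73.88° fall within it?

No

Band width going east from +177.48° to -137.12°: ((-137.12 − 177.48) mod 360) = 45.40°.
Offset of +73.88° east of the west edge: ((73.88 − 177.48) mod 360) = 256.40°.
256.40° > 45.40° ⇒ outside.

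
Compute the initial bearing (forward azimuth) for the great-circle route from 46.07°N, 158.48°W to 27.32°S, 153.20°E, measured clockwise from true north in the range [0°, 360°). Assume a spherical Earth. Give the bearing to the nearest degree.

222°

Δλ = 153.20 − -158.48 = 311.68°; wrapped into (−180°, 180°]: -48.32°.
θ = atan2( sin Δλ · cos φ₂ , cos φ₁ · sin φ₂ − sin φ₁ · cos φ₂ · cos Δλ )
  = atan2(-0.66356, -0.74390) = -138.267° → normalised to [0°, 360°): 221.733°.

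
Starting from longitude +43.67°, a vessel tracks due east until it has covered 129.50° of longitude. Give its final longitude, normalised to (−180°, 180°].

Start at +43.67°; shift +129.50° → +173.17°.
+173.17° already lies in (−180°, 180°].

+173.17°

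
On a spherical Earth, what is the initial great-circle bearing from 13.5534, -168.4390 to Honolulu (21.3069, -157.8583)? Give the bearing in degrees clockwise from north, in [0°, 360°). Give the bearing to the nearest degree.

Δλ = -157.8583 − -168.4390 = 10.5807°.
θ = atan2( sin Δλ · cos φ₂ , cos φ₁ · sin φ₂ − sin φ₁ · cos φ₂ · cos Δλ )
  = atan2(0.17107, 0.13862) = 50.981° → normalised to [0°, 360°): 50.981°.

51°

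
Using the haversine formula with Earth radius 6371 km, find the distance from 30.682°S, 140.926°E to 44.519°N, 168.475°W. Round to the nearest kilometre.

Δλ = -168.475 − 140.926 = -309.401°; wrapped into (−180°, 180°]: 50.599°.
Δφ = 44.519 − -30.682 = 75.201°.
a = sin²(Δφ/2) + cos φ₁ · cos φ₂ · sin²(Δλ/2) = 0.484274.
c = 2·atan2(√a, √(1−a)) = 1.53934 rad → d = 6371·c ≈ 9807.13 km.

9807 km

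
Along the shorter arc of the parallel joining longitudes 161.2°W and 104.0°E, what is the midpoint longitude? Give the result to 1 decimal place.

Signed shortest Δλ from -161.2° to +104.0° is -94.8°.
Midpoint longitude = -161.2° + (-94.8°)/2 = -161.2° − 47.4° = -208.6°.
Normalise into (−180°, 180°]: +151.4°.
(The naïve average (-161.2 + +104.0)/2 = -28.6° is on the wrong side of the globe.)

151.4°E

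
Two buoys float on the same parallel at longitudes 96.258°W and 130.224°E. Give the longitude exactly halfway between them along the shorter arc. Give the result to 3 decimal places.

Signed shortest Δλ from -96.258° to +130.224° is -133.518°.
Midpoint longitude = -96.258° + (-133.518°)/2 = -96.258° − 66.759° = -163.017°.
(The naïve average (-96.258 + +130.224)/2 = 16.983° is on the wrong side of the globe.)

163.017°W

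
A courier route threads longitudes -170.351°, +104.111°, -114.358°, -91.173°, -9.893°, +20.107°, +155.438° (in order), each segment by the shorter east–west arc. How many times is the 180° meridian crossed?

2

Leg 1: -170.351° → +104.111°, shortest Δλ = -85.538° (west) — crosses 180°.
Leg 2: +104.111° → -114.358°, shortest Δλ = 141.531° (east) — crosses 180°.
Leg 3: -114.358° → -91.173°, shortest Δλ = 23.185° (east) — does not cross 180°.
Leg 4: -91.173° → -9.893°, shortest Δλ = 81.28° (east) — does not cross 180°.
Leg 5: -9.893° → +20.107°, shortest Δλ = 30.0° (east) — does not cross 180°.
Leg 6: +20.107° → +155.438°, shortest Δλ = 135.331° (east) — does not cross 180°.
Total crossings: 2.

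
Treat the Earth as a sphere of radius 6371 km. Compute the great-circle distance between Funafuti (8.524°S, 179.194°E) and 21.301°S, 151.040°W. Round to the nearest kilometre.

Δλ = -151.040 − 179.194 = -330.234°; wrapped into (−180°, 180°]: 29.766°.
Δφ = -21.301 − -8.524 = -12.777°.
a = sin²(Δφ/2) + cos φ₁ · cos φ₂ · sin²(Δλ/2) = 0.073165.
c = 2·atan2(√a, √(1−a)) = 0.54781 rad → d = 6371·c ≈ 3490.07 km.

3490 km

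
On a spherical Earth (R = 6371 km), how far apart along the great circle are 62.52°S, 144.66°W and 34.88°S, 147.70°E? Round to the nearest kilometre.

Δλ = 147.70 − -144.66 = 292.36°; wrapped into (−180°, 180°]: -67.64°.
Δφ = -34.88 − -62.52 = 27.64°.
a = sin²(Δφ/2) + cos φ₁ · cos φ₂ · sin²(Δλ/2) = 0.174328.
c = 2·atan2(√a, √(1−a)) = 0.86144 rad → d = 6371·c ≈ 5488.24 km.

5488 km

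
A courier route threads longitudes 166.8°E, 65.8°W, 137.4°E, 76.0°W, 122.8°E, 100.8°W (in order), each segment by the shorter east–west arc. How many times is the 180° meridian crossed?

5

Leg 1: +166.8° → -65.8°, shortest Δλ = 127.4° (east) — crosses 180°.
Leg 2: -65.8° → +137.4°, shortest Δλ = -156.8° (west) — crosses 180°.
Leg 3: +137.4° → -76.0°, shortest Δλ = 146.6° (east) — crosses 180°.
Leg 4: -76.0° → +122.8°, shortest Δλ = -161.2° (west) — crosses 180°.
Leg 5: +122.8° → -100.8°, shortest Δλ = 136.4° (east) — crosses 180°.
Total crossings: 5.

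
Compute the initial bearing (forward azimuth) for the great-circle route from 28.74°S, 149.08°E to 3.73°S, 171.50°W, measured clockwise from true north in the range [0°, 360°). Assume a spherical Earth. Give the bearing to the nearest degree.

Δλ = -171.50 − 149.08 = -320.58°; wrapped into (−180°, 180°]: 39.42°.
θ = atan2( sin Δλ · cos φ₂ , cos φ₁ · sin φ₂ − sin φ₁ · cos φ₂ · cos Δλ )
  = atan2(0.63366, 0.31362) = 63.667° → normalised to [0°, 360°): 63.667°.

64°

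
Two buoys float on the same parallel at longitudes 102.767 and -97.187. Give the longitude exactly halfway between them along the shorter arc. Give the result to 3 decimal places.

-177.210°

Signed shortest Δλ from +102.767° to -97.187° is +160.046°.
Midpoint longitude = +102.767° + (+160.046°)/2 = +102.767° + 80.023° = +182.790°.
Normalise into (−180°, 180°]: -177.210°.
(The naïve average (+102.767 + -97.187)/2 = 2.79° is on the wrong side of the globe.)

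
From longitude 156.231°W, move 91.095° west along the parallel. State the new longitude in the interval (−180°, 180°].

112.674°E

Start at -156.231°; shift −91.095° → -247.326°.
-247.326° lies outside (−180°, 180°]; add 360° → +112.674°.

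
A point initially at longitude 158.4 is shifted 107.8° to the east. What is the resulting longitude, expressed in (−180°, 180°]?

Start at +158.4°; shift +107.8° → +266.2°.
+266.2° lies outside (−180°, 180°]; subtract 360° → -93.8°.

-93.8°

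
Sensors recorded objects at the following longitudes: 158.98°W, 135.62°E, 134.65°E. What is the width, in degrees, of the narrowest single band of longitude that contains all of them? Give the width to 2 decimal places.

Sort the longitudes: -158.98°, +134.65°, +135.62°.
Eastward gaps between consecutive values (wrapping around): 293.63°, 0.97°, 65.40°.
Largest gap = 293.63° ⇒ minimal covering band is its complement: 360° − 293.63° = 66.37°.
Band runs from +134.65° eastward to -158.98°, crossing the antimeridian.

66.37°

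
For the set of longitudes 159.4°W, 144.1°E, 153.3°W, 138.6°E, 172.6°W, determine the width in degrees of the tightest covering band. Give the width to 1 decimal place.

Sort the longitudes: -172.6°, -159.4°, -153.3°, +138.6°, +144.1°.
Eastward gaps between consecutive values (wrapping around): 13.2°, 6.1°, 291.9°, 5.5°, 43.3°.
Largest gap = 291.9° ⇒ minimal covering band is its complement: 360° − 291.9° = 68.1°.
Band runs from +138.6° eastward to -153.3°, crossing the antimeridian.

68.1°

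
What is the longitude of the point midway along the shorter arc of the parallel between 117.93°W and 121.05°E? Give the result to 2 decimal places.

178.44°W

Signed shortest Δλ from -117.93° to +121.05° is -121.02°.
Midpoint longitude = -117.93° + (-121.02°)/2 = -117.93° − 60.51° = -178.44°.
(The naïve average (-117.93 + +121.05)/2 = 1.56° is on the wrong side of the globe.)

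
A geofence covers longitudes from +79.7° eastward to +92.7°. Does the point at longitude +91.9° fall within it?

Yes

Band width going east from +79.7° to +92.7°: ((92.7 − 79.7) mod 360) = 13.0°.
Offset of +91.9° east of the west edge: ((91.9 − 79.7) mod 360) = 12.2°.
12.2° ≤ 13.0° ⇒ inside.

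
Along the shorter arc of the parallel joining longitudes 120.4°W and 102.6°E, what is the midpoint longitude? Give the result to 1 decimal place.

171.1°E

Signed shortest Δλ from -120.4° to +102.6° is -137.0°.
Midpoint longitude = -120.4° + (-137.0°)/2 = -120.4° − 68.5° = -188.9°.
Normalise into (−180°, 180°]: +171.1°.
(The naïve average (-120.4 + +102.6)/2 = -8.9° is on the wrong side of the globe.)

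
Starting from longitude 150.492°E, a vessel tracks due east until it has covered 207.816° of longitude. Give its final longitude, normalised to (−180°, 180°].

1.692°W

Start at +150.492°; shift +207.816° → +358.308°.
+358.308° lies outside (−180°, 180°]; subtract 360° → -1.692°.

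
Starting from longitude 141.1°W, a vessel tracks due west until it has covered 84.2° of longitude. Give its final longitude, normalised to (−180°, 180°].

134.7°E

Start at -141.1°; shift −84.2° → -225.3°.
-225.3° lies outside (−180°, 180°]; add 360° → +134.7°.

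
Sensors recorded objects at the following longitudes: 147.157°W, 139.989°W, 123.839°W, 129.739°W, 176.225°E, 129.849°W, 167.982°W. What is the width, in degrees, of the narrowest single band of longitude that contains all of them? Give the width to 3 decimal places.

Sort the longitudes: -167.982°, -147.157°, -139.989°, -129.849°, -129.739°, -123.839°, +176.225°.
Eastward gaps between consecutive values (wrapping around): 20.825°, 7.168°, 10.140°, 0.110°, 5.900°, 300.064°, 15.793°.
Largest gap = 300.064° ⇒ minimal covering band is its complement: 360° − 300.064° = 59.936°.
Band runs from +176.225° eastward to -123.839°, crossing the antimeridian.

59.936°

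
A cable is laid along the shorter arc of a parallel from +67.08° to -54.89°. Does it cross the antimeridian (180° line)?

No

Signed shortest Δλ = ((-54.89 − 67.08 + 180) mod 360) − 180 = -121.97°.
Going west by 121.97° from +67.08° reaches -54.89° without touching 180°.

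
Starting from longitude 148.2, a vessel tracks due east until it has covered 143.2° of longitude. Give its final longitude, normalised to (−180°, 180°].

Start at +148.2°; shift +143.2° → +291.4°.
+291.4° lies outside (−180°, 180°]; subtract 360° → -68.6°.

-68.6°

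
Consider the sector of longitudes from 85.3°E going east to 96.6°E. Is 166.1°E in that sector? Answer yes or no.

Band width going east from +85.3° to +96.6°: ((96.6 − 85.3) mod 360) = 11.3°.
Offset of +166.1° east of the west edge: ((166.1 − 85.3) mod 360) = 80.8°.
80.8° > 11.3° ⇒ outside.

No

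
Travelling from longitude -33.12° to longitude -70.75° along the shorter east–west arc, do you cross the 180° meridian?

Signed shortest Δλ = ((-70.75 − -33.12 + 180) mod 360) − 180 = -37.63°.
Going west by 37.63° from -33.12° reaches -70.75° without touching 180°.

No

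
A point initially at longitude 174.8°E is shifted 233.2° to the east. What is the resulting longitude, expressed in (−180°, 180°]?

48.0°E

Start at +174.8°; shift +233.2° → +408.0°.
+408.0° lies outside (−180°, 180°]; subtract 360° → +48.0°.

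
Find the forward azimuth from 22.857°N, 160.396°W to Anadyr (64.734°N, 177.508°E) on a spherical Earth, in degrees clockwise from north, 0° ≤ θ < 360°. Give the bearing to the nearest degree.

Δλ = 177.508 − -160.396 = 337.904°; wrapped into (−180°, 180°]: -22.096°.
θ = atan2( sin Δλ · cos φ₂ , cos φ₁ · sin φ₂ − sin φ₁ · cos φ₂ · cos Δλ )
  = atan2(-0.16055, 0.67971) = -13.290° → normalised to [0°, 360°): 346.710°.

347°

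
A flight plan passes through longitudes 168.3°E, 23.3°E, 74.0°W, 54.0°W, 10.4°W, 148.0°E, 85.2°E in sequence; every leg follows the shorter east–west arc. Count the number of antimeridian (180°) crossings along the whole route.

Leg 1: +168.3° → +23.3°, shortest Δλ = -145.0° (west) — does not cross 180°.
Leg 2: +23.3° → -74.0°, shortest Δλ = -97.3° (west) — does not cross 180°.
Leg 3: -74.0° → -54.0°, shortest Δλ = 20.0° (east) — does not cross 180°.
Leg 4: -54.0° → -10.4°, shortest Δλ = 43.6° (east) — does not cross 180°.
Leg 5: -10.4° → +148.0°, shortest Δλ = 158.4° (east) — does not cross 180°.
Leg 6: +148.0° → +85.2°, shortest Δλ = -62.8° (west) — does not cross 180°.
Total crossings: 0.

0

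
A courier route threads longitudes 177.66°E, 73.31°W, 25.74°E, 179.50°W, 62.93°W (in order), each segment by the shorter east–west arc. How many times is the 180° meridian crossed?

Leg 1: +177.66° → -73.31°, shortest Δλ = 109.03° (east) — crosses 180°.
Leg 2: -73.31° → +25.74°, shortest Δλ = 99.05° (east) — does not cross 180°.
Leg 3: +25.74° → -179.50°, shortest Δλ = 154.76° (east) — crosses 180°.
Leg 4: -179.50° → -62.93°, shortest Δλ = 116.57° (east) — does not cross 180°.
Total crossings: 2.

2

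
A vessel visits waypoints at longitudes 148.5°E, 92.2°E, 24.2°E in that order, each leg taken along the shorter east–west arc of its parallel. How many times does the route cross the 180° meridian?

Leg 1: +148.5° → +92.2°, shortest Δλ = -56.3° (west) — does not cross 180°.
Leg 2: +92.2° → +24.2°, shortest Δλ = -68.0° (west) — does not cross 180°.
Total crossings: 0.

0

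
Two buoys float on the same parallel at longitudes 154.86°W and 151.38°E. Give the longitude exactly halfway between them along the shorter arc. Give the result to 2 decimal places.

Signed shortest Δλ from -154.86° to +151.38° is -53.76°.
Midpoint longitude = -154.86° + (-53.76°)/2 = -154.86° − 26.88° = -181.74°.
Normalise into (−180°, 180°]: +178.26°.
(The naïve average (-154.86 + +151.38)/2 = -1.74° is on the wrong side of the globe.)

178.26°E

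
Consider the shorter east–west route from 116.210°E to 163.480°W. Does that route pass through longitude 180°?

Yes

Naïve |-163.480 − 116.210| = 279.69° > 180°, so the shorter arc goes the other way round — across 180°.
Signed shortest Δλ = ((-163.480 − 116.210 + 180) mod 360) − 180 = 80.31°.
Going east by 80.31° from +116.210° passes through 180° before reaching -163.480°.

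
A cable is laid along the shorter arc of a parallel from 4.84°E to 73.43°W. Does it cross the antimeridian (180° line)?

Signed shortest Δλ = ((-73.43 − 4.84 + 180) mod 360) − 180 = -78.27°.
Going west by 78.27° from +4.84° reaches -73.43° without touching 180°.

No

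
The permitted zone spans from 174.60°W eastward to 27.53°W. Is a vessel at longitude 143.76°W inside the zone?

Band width going east from -174.60° to -27.53°: ((-27.53 − -174.60) mod 360) = 147.07°.
Offset of -143.76° east of the west edge: ((-143.76 − -174.60) mod 360) = 30.84°.
30.84° ≤ 147.07° ⇒ inside.

Yes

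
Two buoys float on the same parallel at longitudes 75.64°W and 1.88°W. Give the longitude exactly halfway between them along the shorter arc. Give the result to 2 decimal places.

38.76°W

Signed shortest Δλ from -75.64° to -1.88° is +73.76°.
Midpoint longitude = -75.64° + (+73.76°)/2 = -75.64° + 36.88° = -38.76°.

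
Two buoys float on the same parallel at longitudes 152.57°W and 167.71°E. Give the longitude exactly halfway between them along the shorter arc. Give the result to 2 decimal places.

172.43°W

Signed shortest Δλ from -152.57° to +167.71° is -39.72°.
Midpoint longitude = -152.57° + (-39.72°)/2 = -152.57° − 19.86° = -172.43°.
(The naïve average (-152.57 + +167.71)/2 = 7.57° is on the wrong side of the globe.)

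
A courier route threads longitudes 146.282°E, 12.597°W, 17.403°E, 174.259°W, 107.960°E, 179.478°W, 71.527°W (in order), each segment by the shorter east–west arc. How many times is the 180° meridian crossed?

Leg 1: +146.282° → -12.597°, shortest Δλ = -158.879° (west) — does not cross 180°.
Leg 2: -12.597° → +17.403°, shortest Δλ = 30.0° (east) — does not cross 180°.
Leg 3: +17.403° → -174.259°, shortest Δλ = 168.338° (east) — crosses 180°.
Leg 4: -174.259° → +107.960°, shortest Δλ = -77.781° (west) — crosses 180°.
Leg 5: +107.960° → -179.478°, shortest Δλ = 72.562° (east) — crosses 180°.
Leg 6: -179.478° → -71.527°, shortest Δλ = 107.951° (east) — does not cross 180°.
Total crossings: 3.

3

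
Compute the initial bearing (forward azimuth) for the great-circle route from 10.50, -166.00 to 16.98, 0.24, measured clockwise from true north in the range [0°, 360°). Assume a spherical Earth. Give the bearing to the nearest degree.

26°

Δλ = 0.24 − -166.00 = 166.24°.
θ = atan2( sin Δλ · cos φ₂ , cos φ₁ · sin φ₂ − sin φ₁ · cos φ₂ · cos Δλ )
  = atan2(0.22749, 0.45644) = 26.492° → normalised to [0°, 360°): 26.492°.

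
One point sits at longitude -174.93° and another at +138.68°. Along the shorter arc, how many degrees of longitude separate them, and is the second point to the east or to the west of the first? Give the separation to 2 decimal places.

46.39° west

Raw difference: 138.68 − -174.93 = 313.61°.
Normalise into (−180°, 180°]: 313.61° − 360° = -46.39°.
Negative ⇒ the second point lies to the west; separation 46.39°.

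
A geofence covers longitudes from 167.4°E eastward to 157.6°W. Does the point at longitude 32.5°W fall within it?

No

Band width going east from +167.4° to -157.6°: ((-157.6 − 167.4) mod 360) = 35.0°.
Offset of -32.5° east of the west edge: ((-32.5 − 167.4) mod 360) = 160.1°.
160.1° > 35.0° ⇒ outside.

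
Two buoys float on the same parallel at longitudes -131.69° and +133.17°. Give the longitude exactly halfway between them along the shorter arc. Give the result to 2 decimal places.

-179.26°

Signed shortest Δλ from -131.69° to +133.17° is -95.14°.
Midpoint longitude = -131.69° + (-95.14°)/2 = -131.69° − 47.57° = -179.26°.
(The naïve average (-131.69 + +133.17)/2 = 0.74° is on the wrong side of the globe.)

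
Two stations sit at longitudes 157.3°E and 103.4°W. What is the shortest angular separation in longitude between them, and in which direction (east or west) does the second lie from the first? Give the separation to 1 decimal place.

Raw difference: -103.4 − 157.3 = -260.7°.
Normalise into (−180°, 180°]: -260.7° + 360° = 99.3°.
Positive ⇒ the second point lies to the east; separation 99.3°.

99.3° east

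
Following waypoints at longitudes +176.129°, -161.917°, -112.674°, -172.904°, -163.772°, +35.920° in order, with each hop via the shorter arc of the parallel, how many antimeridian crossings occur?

Leg 1: +176.129° → -161.917°, shortest Δλ = 21.954° (east) — crosses 180°.
Leg 2: -161.917° → -112.674°, shortest Δλ = 49.243° (east) — does not cross 180°.
Leg 3: -112.674° → -172.904°, shortest Δλ = -60.23° (west) — does not cross 180°.
Leg 4: -172.904° → -163.772°, shortest Δλ = 9.132° (east) — does not cross 180°.
Leg 5: -163.772° → +35.920°, shortest Δλ = -160.308° (west) — crosses 180°.
Total crossings: 2.

2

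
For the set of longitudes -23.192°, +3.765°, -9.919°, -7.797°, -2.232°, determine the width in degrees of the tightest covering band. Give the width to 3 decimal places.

Sort the longitudes: -23.192°, -9.919°, -7.797°, -2.232°, +3.765°.
Eastward gaps between consecutive values (wrapping around): 13.273°, 2.122°, 5.565°, 5.997°, 333.043°.
Largest gap = 333.043° ⇒ minimal covering band is its complement: 360° − 333.043° = 26.957°.
Band runs from -23.192° eastward to +3.765°.

26.957°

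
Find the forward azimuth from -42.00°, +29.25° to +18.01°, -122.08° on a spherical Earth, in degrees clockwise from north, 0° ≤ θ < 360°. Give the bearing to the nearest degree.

234°

Δλ = -122.08 − 29.25 = -151.33°.
θ = atan2( sin Δλ · cos φ₂ , cos φ₁ · sin φ₂ − sin φ₁ · cos φ₂ · cos Δλ )
  = atan2(-0.45626, -0.32856) = -125.758° → normalised to [0°, 360°): 234.242°.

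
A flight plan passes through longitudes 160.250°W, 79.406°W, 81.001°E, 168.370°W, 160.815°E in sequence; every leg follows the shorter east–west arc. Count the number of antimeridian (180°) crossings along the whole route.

2

Leg 1: -160.250° → -79.406°, shortest Δλ = 80.844° (east) — does not cross 180°.
Leg 2: -79.406° → +81.001°, shortest Δλ = 160.407° (east) — does not cross 180°.
Leg 3: +81.001° → -168.370°, shortest Δλ = 110.629° (east) — crosses 180°.
Leg 4: -168.370° → +160.815°, shortest Δλ = -30.815° (west) — crosses 180°.
Total crossings: 2.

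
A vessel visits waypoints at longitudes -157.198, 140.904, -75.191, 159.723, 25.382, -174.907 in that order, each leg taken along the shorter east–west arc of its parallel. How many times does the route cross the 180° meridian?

4

Leg 1: -157.198° → +140.904°, shortest Δλ = -61.898° (west) — crosses 180°.
Leg 2: +140.904° → -75.191°, shortest Δλ = 143.905° (east) — crosses 180°.
Leg 3: -75.191° → +159.723°, shortest Δλ = -125.086° (west) — crosses 180°.
Leg 4: +159.723° → +25.382°, shortest Δλ = -134.341° (west) — does not cross 180°.
Leg 5: +25.382° → -174.907°, shortest Δλ = 159.711° (east) — crosses 180°.
Total crossings: 4.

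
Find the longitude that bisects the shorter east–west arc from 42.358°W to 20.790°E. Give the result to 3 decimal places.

10.784°W

Signed shortest Δλ from -42.358° to +20.790° is +63.148°.
Midpoint longitude = -42.358° + (+63.148°)/2 = -42.358° + 31.574° = -10.784°.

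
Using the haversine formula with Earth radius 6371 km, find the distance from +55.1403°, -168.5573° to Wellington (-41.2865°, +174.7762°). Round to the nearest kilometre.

10838 km

Δλ = 174.7762 − -168.5573 = 343.3335°; wrapped into (−180°, 180°]: -16.6665°.
Δφ = -41.2865 − 55.1403 = -96.4268°.
a = sin²(Δφ/2) + cos φ₁ · cos φ₂ · sin²(Δλ/2) = 0.564988.
c = 2·atan2(√a, √(1−a)) = 1.70114 rad → d = 6371·c ≈ 10837.97 km.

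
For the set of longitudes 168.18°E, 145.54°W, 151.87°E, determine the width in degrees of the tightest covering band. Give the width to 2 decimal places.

Sort the longitudes: -145.54°, +151.87°, +168.18°.
Eastward gaps between consecutive values (wrapping around): 297.41°, 16.31°, 46.28°.
Largest gap = 297.41° ⇒ minimal covering band is its complement: 360° − 297.41° = 62.59°.
Band runs from +151.87° eastward to -145.54°, crossing the antimeridian.

62.59°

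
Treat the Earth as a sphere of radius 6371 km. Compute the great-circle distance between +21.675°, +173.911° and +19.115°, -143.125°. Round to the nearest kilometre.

Δλ = -143.125 − 173.911 = -317.036°; wrapped into (−180°, 180°]: 42.964°.
Δφ = 19.115 − 21.675 = -2.560°.
a = sin²(Δφ/2) + cos φ₁ · cos φ₂ · sin²(Δλ/2) = 0.118254.
c = 2·atan2(√a, √(1−a)) = 0.70209 rad → d = 6371·c ≈ 4473.04 km.

4473 km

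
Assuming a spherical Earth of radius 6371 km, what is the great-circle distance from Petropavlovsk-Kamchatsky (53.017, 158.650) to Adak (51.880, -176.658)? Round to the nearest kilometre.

1670 km

Δλ = -176.658 − 158.650 = -335.308°; wrapped into (−180°, 180°]: 24.692°.
Δφ = 51.880 − 53.017 = -1.137°.
a = sin²(Δφ/2) + cos φ₁ · cos φ₂ · sin²(Δλ/2) = 0.017076.
c = 2·atan2(√a, √(1−a)) = 0.26210 rad → d = 6371·c ≈ 1669.83 km.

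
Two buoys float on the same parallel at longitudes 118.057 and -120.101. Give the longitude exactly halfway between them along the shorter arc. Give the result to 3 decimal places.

+178.978°

Signed shortest Δλ from +118.057° to -120.101° is +121.842°.
Midpoint longitude = +118.057° + (+121.842°)/2 = +118.057° + 60.921° = +178.978°.
(The naïve average (+118.057 + -120.101)/2 = -1.022° is on the wrong side of the globe.)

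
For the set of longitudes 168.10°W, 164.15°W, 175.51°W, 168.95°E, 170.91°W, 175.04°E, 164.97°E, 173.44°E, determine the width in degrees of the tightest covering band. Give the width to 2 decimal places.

Sort the longitudes: -175.51°, -170.91°, -168.10°, -164.15°, +164.97°, +168.95°, +173.44°, +175.04°.
Eastward gaps between consecutive values (wrapping around): 4.60°, 2.81°, 3.95°, 329.12°, 3.98°, 4.49°, 1.60°, 9.45°.
Largest gap = 329.12° ⇒ minimal covering band is its complement: 360° − 329.12° = 30.88°.
Band runs from +164.97° eastward to -164.15°, crossing the antimeridian.

30.88°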